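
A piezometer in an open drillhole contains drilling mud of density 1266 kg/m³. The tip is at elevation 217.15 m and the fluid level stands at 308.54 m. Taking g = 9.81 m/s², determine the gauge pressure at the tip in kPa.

Pressure head ψ = h − z = 308.54 − 217.15 = 91.39 m.
P = ρgψ = 1266 × 9.81 × 91.39 = 1135014 Pa ≈ 1140 kPa.

P ≈ 1140 kPa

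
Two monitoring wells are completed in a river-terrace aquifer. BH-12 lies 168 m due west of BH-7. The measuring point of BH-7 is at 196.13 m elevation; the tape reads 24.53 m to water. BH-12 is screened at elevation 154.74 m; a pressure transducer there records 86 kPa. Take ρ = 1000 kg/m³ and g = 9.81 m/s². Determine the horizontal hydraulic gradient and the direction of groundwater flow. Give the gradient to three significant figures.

Total head at BH-7: h = 196.13 − 24.53 = 171.60 m.
Pressure head at BH-12: ψ = P/(ρg) = 86×1000 / (1000 × 9.81) = 8.77 m.
Total head at BH-12: h = z + ψ = 154.74 + 8.77 = 163.51 m.
Head difference: h(BH-7) − h(BH-12) = 171.60 − 163.51 = 8.09 m.
Hydraulic gradient: i = |Δh| / L = 8.09 / 168 = 0.0482.
Flow is from higher to lower head: from BH-7 toward BH-12, i.e. toward the west.

i ≈ 0.0482; groundwater flows toward the west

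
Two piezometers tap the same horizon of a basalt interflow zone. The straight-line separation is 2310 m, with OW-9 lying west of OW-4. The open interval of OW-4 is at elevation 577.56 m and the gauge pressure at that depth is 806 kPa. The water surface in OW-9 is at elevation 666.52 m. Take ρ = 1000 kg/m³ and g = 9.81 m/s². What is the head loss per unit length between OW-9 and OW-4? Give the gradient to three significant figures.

Pressure head at OW-4: ψ = P/(ρg) = 806×1000 / (1000 × 9.81) = 82.16 m.
Total head at OW-4: h = z + ψ = 577.56 + 82.16 = 659.72 m.
Total head at OW-9: h = 666.52 m (water level in the piezometer is the total head).
Head difference: h(OW-4) − h(OW-9) = 659.72 − 666.52 = -6.80 m.
Hydraulic gradient: i = |Δh| / L = 6.80 / 2310 = 0.00294.

i ≈ 0.00294 m/m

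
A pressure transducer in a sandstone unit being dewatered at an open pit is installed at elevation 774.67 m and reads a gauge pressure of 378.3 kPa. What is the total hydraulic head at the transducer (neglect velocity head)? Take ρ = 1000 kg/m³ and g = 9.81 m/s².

ψ = P/(ρg) = 378.3×1000 / (1000 × 9.81) = 38.56 m.
h = z + ψ = 774.67 + 38.56 = 813.23 m.

h ≈ 813.23 m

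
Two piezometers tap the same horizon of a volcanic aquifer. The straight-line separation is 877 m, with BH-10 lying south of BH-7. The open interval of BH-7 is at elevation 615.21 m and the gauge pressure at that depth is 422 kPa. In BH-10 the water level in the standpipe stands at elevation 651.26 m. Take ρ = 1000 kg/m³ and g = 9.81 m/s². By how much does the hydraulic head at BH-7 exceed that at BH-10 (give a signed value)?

Pressure head at BH-7: ψ = P/(ρg) = 422×1000 / (1000 × 9.81) = 43.02 m.
Total head at BH-7: h = z + ψ = 615.21 + 43.02 = 658.23 m.
Total head at BH-10: h = 651.26 m (water level in the piezometer is the total head).
Head difference: h(BH-7) − h(BH-10) = 658.23 − 651.26 = 6.97 m.

Δh ≈ 6.97 m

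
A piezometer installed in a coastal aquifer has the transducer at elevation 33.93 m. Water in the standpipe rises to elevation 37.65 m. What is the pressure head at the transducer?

Total head h = 37.65 m (the water-surface elevation in the piezometer).
Pressure head ψ = h − z = 37.65 − 33.93 = 3.72 m.

ψ ≈ 3.72 m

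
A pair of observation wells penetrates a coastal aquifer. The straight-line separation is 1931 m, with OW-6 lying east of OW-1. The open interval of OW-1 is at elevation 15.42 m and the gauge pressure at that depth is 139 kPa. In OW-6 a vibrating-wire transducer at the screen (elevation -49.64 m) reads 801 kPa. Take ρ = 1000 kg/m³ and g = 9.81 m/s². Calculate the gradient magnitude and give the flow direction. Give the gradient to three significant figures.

i ≈ 0.00125; groundwater flows toward the west

Pressure head at OW-1: ψ = P/(ρg) = 139×1000 / (1000 × 9.81) = 14.17 m.
Total head at OW-1: h = z + ψ = 15.42 + 14.17 = 29.59 m.
Pressure head at OW-6: ψ = P/(ρg) = 801×1000 / (1000 × 9.81) = 81.65 m.
Total head at OW-6: h = z + ψ = -49.64 + 81.65 = 32.01 m.
Head difference: h(OW-1) − h(OW-6) = 29.59 − 32.01 = -2.42 m.
Hydraulic gradient: i = |Δh| / L = 2.42 / 1931 = 0.00125.
Flow is from higher to lower head: from OW-6 toward OW-1, i.e. toward the west.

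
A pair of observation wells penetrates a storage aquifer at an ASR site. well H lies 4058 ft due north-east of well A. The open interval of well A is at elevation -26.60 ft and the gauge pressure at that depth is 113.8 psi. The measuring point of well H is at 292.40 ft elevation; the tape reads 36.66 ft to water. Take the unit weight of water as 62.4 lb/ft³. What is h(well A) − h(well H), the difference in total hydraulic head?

Pressure head at well A: ψ = 144·P/γ = 144 × 113.8 / 62.4 = 262.62 ft.
Total head at well A: h = z + ψ = -26.60 + 262.62 = 236.02 ft.
Total head at well H: h = 292.40 − 36.66 = 255.74 ft.
Head difference: h(well A) − h(well H) = 236.02 − 255.74 = -19.72 ft.

Δh ≈ -19.72 ft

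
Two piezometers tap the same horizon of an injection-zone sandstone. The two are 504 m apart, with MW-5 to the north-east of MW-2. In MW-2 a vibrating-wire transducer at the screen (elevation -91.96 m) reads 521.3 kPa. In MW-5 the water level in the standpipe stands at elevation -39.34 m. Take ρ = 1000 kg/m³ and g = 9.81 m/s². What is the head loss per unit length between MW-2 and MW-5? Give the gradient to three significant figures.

i ≈ 0.00103 m/m

Pressure head at MW-2: ψ = P/(ρg) = 521.3×1000 / (1000 × 9.81) = 53.14 m.
Total head at MW-2: h = z + ψ = -91.96 + 53.14 = -38.82 m.
Total head at MW-5: h = -39.34 m (water level in the piezometer is the total head).
Head difference: h(MW-2) − h(MW-5) = -38.82 − (-39.34) = 0.52 m.
Hydraulic gradient: i = |Δh| / L = 0.52 / 504 = 0.00103.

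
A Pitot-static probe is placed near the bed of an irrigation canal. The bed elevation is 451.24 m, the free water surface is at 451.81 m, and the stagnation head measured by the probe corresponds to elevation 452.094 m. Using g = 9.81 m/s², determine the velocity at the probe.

Near the bed, under hydrostatic conditions, the piezometric head (z + ψ) equals the free-surface elevation, 451.81 m.
Velocity head = total − piezometric = 452.094 − 451.81 = 0.284 m.
v = √(2g·h_v) = √(2 × 9.81 × 0.284) = 2.36 m/s.

v ≈ 2.36 m/s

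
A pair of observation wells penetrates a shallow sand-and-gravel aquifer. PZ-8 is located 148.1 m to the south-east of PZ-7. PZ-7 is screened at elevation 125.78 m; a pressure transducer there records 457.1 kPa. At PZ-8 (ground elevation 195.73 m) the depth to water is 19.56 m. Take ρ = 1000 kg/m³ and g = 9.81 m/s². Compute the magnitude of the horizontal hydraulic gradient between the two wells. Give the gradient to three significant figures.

Pressure head at PZ-7: ψ = P/(ρg) = 457.1×1000 / (1000 × 9.81) = 46.60 m.
Total head at PZ-7: h = z + ψ = 125.78 + 46.60 = 172.38 m.
Total head at PZ-8: h = 195.73 − 19.56 = 176.17 m.
Head difference: h(PZ-7) − h(PZ-8) = 172.38 − 176.17 = -3.79 m.
Hydraulic gradient: i = |Δh| / L = 3.79 / 148.1 = 0.0256.

i ≈ 0.0256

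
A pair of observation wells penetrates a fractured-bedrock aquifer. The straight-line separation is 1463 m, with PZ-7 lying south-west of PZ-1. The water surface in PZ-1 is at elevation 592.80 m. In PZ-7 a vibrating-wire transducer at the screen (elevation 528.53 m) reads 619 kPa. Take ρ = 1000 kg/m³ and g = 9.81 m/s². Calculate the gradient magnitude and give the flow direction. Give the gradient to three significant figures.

Total head at PZ-1: h = 592.80 m (water level in the piezometer is the total head).
Pressure head at PZ-7: ψ = P/(ρg) = 619×1000 / (1000 × 9.81) = 63.10 m.
Total head at PZ-7: h = z + ψ = 528.53 + 63.10 = 591.63 m.
Head difference: h(PZ-1) − h(PZ-7) = 592.80 − 591.63 = 1.17 m.
Hydraulic gradient: i = |Δh| / L = 1.17 / 1463 = 0.000800.
Flow is from higher to lower head: from PZ-1 toward PZ-7, i.e. toward the south-west.

i ≈ 0.000800; groundwater flows toward the south-west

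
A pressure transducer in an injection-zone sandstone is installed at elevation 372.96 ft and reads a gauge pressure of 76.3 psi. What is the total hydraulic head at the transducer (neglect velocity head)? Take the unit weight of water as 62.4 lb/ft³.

ψ = 144·P/γ = 144 × 76.3 / 62.4 = 176.08 ft.
h = z + ψ = 372.96 + 176.08 = 549.04 ft.

h ≈ 549.04 ft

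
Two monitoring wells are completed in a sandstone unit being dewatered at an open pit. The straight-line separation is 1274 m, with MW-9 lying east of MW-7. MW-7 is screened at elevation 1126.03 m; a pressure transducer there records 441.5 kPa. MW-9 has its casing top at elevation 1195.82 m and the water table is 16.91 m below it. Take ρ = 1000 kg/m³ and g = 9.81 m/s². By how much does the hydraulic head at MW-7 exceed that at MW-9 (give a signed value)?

Δh ≈ -7.87 m

Pressure head at MW-7: ψ = P/(ρg) = 441.5×1000 / (1000 × 9.81) = 45.01 m.
Total head at MW-7: h = z + ψ = 1126.03 + 45.01 = 1171.04 m.
Total head at MW-9: h = 1195.82 − 16.91 = 1178.91 m.
Head difference: h(MW-7) − h(MW-9) = 1171.04 − 1178.91 = -7.87 m.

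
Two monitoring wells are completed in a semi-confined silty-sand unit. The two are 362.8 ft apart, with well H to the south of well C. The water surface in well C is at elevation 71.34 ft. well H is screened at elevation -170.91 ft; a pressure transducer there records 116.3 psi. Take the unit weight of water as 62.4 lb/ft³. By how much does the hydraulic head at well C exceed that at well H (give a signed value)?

Total head at well C: h = 71.34 ft (water level in the piezometer is the total head).
Pressure head at well H: ψ = 144·P/γ = 144 × 116.3 / 62.4 = 268.38 ft.
Total head at well H: h = z + ψ = -170.91 + 268.38 = 97.47 ft.
Head difference: h(well C) − h(well H) = 71.34 − 97.47 = -26.13 ft.

Δh ≈ -26.13 ft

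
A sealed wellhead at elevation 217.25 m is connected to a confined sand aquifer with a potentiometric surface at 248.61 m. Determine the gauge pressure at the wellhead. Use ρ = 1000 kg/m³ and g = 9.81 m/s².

P ≈ 308 kPa

Head above the cap: Δh = 248.61 − 217.25 = 31.36 m.
P = ρgΔh = 1000 × 9.81 × 31.36 = 307642 Pa ≈ 308 kPa.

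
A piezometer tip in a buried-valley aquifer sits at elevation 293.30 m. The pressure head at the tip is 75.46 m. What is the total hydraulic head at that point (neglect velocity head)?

h ≈ 368.76 m

h = z + ψ = 293.30 + 75.46 = 368.76 m.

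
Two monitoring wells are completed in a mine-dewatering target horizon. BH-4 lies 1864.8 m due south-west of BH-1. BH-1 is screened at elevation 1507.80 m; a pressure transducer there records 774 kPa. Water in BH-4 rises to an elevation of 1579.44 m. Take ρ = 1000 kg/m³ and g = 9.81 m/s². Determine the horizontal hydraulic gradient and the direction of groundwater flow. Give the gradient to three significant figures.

Pressure head at BH-1: ψ = P/(ρg) = 774×1000 / (1000 × 9.81) = 78.90 m.
Total head at BH-1: h = z + ψ = 1507.80 + 78.90 = 1586.70 m.
Total head at BH-4: h = 1579.44 m (water level in the piezometer is the total head).
Head difference: h(BH-1) − h(BH-4) = 1586.70 − 1579.44 = 7.26 m.
Hydraulic gradient: i = |Δh| / L = 7.26 / 1864.8 = 0.00389.
Flow is from higher to lower head: from BH-1 toward BH-4, i.e. toward the south-west.

i ≈ 0.00389; groundwater flows toward the south-west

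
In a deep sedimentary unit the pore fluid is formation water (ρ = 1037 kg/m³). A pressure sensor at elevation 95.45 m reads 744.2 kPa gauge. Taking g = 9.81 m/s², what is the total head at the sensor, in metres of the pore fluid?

ψ = P/(ρg) = 744.2×1000 / (1037 × 9.81) = 73.15 m.
h = z + ψ = 95.45 + 73.15 = 168.60 m.

h ≈ 168.60 m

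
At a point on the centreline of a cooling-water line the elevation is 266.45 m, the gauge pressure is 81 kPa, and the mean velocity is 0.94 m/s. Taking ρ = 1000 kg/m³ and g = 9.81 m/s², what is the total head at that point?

Pressure head ψ = P/(ρg) = 81×1000 / (1000 × 9.81) = 8.26 m.
Velocity head = v²/(2g) = 0.94² / (2 × 9.81) = 0.045 m.
h = z + ψ + v²/(2g) = 266.45 + 8.26 + 0.045 = 274.75 m.

h ≈ 274.75 m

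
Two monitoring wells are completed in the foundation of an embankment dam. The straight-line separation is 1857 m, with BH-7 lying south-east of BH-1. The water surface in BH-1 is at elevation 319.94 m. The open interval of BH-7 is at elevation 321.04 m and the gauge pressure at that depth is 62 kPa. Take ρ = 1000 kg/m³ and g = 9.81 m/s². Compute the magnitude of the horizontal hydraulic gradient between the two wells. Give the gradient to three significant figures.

Total head at BH-1: h = 319.94 m (water level in the piezometer is the total head).
Pressure head at BH-7: ψ = P/(ρg) = 62×1000 / (1000 × 9.81) = 6.32 m.
Total head at BH-7: h = z + ψ = 321.04 + 6.32 = 327.36 m.
Head difference: h(BH-1) − h(BH-7) = 319.94 − 327.36 = -7.42 m.
Hydraulic gradient: i = |Δh| / L = 7.42 / 1857 = 0.00400.

i ≈ 0.00400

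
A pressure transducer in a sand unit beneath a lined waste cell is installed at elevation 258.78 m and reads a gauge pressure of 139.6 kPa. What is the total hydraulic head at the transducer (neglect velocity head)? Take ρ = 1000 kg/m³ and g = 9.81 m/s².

h ≈ 273.01 m

ψ = P/(ρg) = 139.6×1000 / (1000 × 9.81) = 14.23 m.
h = z + ψ = 258.78 + 14.23 = 273.01 m.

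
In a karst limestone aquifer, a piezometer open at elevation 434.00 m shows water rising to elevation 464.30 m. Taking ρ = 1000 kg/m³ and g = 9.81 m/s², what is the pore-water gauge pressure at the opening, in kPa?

Pressure head ψ = h − z = 464.30 − 434.00 = 30.30 m.
P = ρgψ = 1000 × 9.81 × 30.30 = 297243 Pa ≈ 297 kPa.

P ≈ 297 kPa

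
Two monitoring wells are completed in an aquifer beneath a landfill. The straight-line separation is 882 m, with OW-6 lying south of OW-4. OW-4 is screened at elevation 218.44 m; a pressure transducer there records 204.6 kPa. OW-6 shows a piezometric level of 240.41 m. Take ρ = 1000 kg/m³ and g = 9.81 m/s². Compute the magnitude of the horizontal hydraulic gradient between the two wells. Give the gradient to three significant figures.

i ≈ 0.00126

Pressure head at OW-4: ψ = P/(ρg) = 204.6×1000 / (1000 × 9.81) = 20.86 m.
Total head at OW-4: h = z + ψ = 218.44 + 20.86 = 239.30 m.
Total head at OW-6: h = 240.41 m (water level in the piezometer is the total head).
Head difference: h(OW-4) − h(OW-6) = 239.30 − 240.41 = -1.11 m.
Hydraulic gradient: i = |Δh| / L = 1.11 / 882 = 0.00126.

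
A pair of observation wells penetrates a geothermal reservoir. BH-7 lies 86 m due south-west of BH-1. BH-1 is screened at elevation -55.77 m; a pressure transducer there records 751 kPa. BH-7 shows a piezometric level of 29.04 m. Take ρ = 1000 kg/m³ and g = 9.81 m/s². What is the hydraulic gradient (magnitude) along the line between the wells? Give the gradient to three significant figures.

i ≈ 0.0960

Pressure head at BH-1: ψ = P/(ρg) = 751×1000 / (1000 × 9.81) = 76.55 m.
Total head at BH-1: h = z + ψ = -55.77 + 76.55 = 20.78 m.
Total head at BH-7: h = 29.04 m (water level in the piezometer is the total head).
Head difference: h(BH-1) − h(BH-7) = 20.78 − 29.04 = -8.26 m.
Hydraulic gradient: i = |Δh| / L = 8.26 / 86 = 0.0960.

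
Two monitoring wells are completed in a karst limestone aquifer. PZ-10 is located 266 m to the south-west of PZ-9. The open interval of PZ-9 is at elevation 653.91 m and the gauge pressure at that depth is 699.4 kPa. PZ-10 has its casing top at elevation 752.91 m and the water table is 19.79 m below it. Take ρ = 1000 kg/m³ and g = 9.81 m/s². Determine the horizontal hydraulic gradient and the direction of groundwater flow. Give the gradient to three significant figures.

i ≈ 0.0298; groundwater flows toward the north-east

Pressure head at PZ-9: ψ = P/(ρg) = 699.4×1000 / (1000 × 9.81) = 71.29 m.
Total head at PZ-9: h = z + ψ = 653.91 + 71.29 = 725.20 m.
Total head at PZ-10: h = 752.91 − 19.79 = 733.12 m.
Head difference: h(PZ-9) − h(PZ-10) = 725.20 − 733.12 = -7.92 m.
Hydraulic gradient: i = |Δh| / L = 7.92 / 266 = 0.0298.
Flow is from higher to lower head: from PZ-10 toward PZ-9, i.e. toward the north-east.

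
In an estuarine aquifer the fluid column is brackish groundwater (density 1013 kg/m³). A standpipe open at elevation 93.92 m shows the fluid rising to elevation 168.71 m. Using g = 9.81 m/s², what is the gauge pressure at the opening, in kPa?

Pressure head ψ = h − z = 168.71 − 93.92 = 74.79 m.
P = ρgψ = 1013 × 9.81 × 74.79 = 743228 Pa ≈ 743 kPa.

P ≈ 743 kPa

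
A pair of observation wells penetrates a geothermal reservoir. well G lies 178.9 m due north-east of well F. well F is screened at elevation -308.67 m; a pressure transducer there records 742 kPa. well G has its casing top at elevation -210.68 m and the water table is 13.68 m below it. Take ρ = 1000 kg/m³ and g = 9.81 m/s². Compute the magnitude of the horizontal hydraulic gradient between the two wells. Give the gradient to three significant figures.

i ≈ 0.0485

Pressure head at well F: ψ = P/(ρg) = 742×1000 / (1000 × 9.81) = 75.64 m.
Total head at well F: h = z + ψ = -308.67 + 75.64 = -233.03 m.
Total head at well G: h = -210.68 − 13.68 = -224.36 m.
Head difference: h(well F) − h(well G) = -233.03 − (-224.36) = -8.67 m.
Hydraulic gradient: i = |Δh| / L = 8.67 / 178.9 = 0.0485.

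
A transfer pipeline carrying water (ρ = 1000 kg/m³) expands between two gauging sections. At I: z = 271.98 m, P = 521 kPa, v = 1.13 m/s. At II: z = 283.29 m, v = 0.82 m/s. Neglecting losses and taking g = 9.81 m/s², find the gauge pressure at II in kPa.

Pressure head at I: ψ₁ = P₁/(ρg) = 521×1000 / (1000 × 9.81) = 53.11 m.
Velocity heads: v₁²/2g = 1.13²/19.62 = 0.065 m; v₂²/2g = 0.82²/19.62 = 0.034 m.
Total head H = z₁ + ψ₁ + v₁²/2g = 271.98 + 53.11 + 0.065 = 325.16 m.
ψ₂ = H − z₂ − v₂²/2g = 325.16 − 283.29 − 0.034 = 41.84 m.
P₂ = ρgψ₂ = 1000 × 9.81 × 41.84 ≈ 410 kPa.

P₂ ≈ 410 kPa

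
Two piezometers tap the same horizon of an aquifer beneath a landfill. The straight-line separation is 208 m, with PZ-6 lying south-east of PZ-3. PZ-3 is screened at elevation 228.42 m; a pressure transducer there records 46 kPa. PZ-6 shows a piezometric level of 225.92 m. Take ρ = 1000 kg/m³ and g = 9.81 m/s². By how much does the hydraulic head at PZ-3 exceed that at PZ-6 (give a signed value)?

Δh ≈ 7.19 m

Pressure head at PZ-3: ψ = P/(ρg) = 46×1000 / (1000 × 9.81) = 4.69 m.
Total head at PZ-3: h = z + ψ = 228.42 + 4.69 = 233.11 m.
Total head at PZ-6: h = 225.92 m (water level in the piezometer is the total head).
Head difference: h(PZ-3) − h(PZ-6) = 233.11 − 225.92 = 7.19 m.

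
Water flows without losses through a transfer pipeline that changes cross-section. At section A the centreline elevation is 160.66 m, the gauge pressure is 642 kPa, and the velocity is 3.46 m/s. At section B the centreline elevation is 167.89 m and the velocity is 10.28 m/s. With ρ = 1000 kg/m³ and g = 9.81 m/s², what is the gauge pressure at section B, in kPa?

P₂ ≈ 524 kPa

Pressure head at A: ψ₁ = P₁/(ρg) = 642×1000 / (1000 × 9.81) = 65.44 m.
Velocity heads: v₁²/2g = 3.46²/19.62 = 0.610 m; v₂²/2g = 10.28²/19.62 = 5.386 m.
Total head H = z₁ + ψ₁ + v₁²/2g = 160.66 + 65.44 + 0.610 = 226.71 m.
ψ₂ = H − z₂ − v₂²/2g = 226.71 − 167.89 − 5.386 = 53.43 m.
P₂ = ρgψ₂ = 1000 × 9.81 × 53.43 ≈ 524 kPa.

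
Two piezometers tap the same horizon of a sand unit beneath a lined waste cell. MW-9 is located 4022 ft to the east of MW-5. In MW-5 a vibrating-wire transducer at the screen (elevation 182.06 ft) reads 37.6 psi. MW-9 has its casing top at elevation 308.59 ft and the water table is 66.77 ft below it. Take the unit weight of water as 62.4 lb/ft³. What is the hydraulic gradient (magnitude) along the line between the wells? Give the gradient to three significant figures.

i ≈ 0.00672

Pressure head at MW-5: ψ = 144·P/γ = 144 × 37.6 / 62.4 = 86.77 ft.
Total head at MW-5: h = z + ψ = 182.06 + 86.77 = 268.83 ft.
Total head at MW-9: h = 308.59 − 66.77 = 241.82 ft.
Head difference: h(MW-5) − h(MW-9) = 268.83 − 241.82 = 27.01 ft.
Hydraulic gradient: i = |Δh| / L = 27.01 / 4022 = 0.00672.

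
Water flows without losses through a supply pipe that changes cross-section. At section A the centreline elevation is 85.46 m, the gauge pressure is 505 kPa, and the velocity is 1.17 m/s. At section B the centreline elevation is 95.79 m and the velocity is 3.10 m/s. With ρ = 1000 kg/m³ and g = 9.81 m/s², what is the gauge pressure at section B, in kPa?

P₂ ≈ 400 kPa

Pressure head at A: ψ₁ = P₁/(ρg) = 505×1000 / (1000 × 9.81) = 51.48 m.
Velocity heads: v₁²/2g = 1.17²/19.62 = 0.070 m; v₂²/2g = 3.10²/19.62 = 0.490 m.
Total head H = z₁ + ψ₁ + v₁²/2g = 85.46 + 51.48 + 0.070 = 137.01 m.
ψ₂ = H − z₂ − v₂²/2g = 137.01 − 95.79 − 0.490 = 40.73 m.
P₂ = ρgψ₂ = 1000 × 9.81 × 40.73 ≈ 400 kPa.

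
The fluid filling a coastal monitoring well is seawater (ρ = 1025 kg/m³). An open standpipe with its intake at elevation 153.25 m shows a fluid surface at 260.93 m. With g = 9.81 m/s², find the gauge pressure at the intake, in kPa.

Pressure head ψ = h − z = 260.93 − 153.25 = 107.68 m.
P = ρgψ = 1025 × 9.81 × 107.68 = 1082749 Pa ≈ 1080 kPa.

P ≈ 1080 kPa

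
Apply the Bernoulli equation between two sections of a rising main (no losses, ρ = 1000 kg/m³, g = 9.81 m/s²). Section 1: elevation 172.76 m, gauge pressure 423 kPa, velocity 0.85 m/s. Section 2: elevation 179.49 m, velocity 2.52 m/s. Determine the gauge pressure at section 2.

Pressure head at 1: ψ₁ = P₁/(ρg) = 423×1000 / (1000 × 9.81) = 43.12 m.
Velocity heads: v₁²/2g = 0.85²/19.62 = 0.037 m; v₂²/2g = 2.52²/19.62 = 0.324 m.
Total head H = z₁ + ψ₁ + v₁²/2g = 172.76 + 43.12 + 0.037 = 215.92 m.
ψ₂ = H − z₂ − v₂²/2g = 215.92 − 179.49 − 0.324 = 36.11 m.
P₂ = ρgψ₂ = 1000 × 9.81 × 36.11 ≈ 354 kPa.

P₂ ≈ 354 kPa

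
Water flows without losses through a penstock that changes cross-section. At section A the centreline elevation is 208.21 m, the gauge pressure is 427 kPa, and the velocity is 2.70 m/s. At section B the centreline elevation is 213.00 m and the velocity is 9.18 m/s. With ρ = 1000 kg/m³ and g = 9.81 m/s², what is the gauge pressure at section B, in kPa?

P₂ ≈ 342 kPa

Pressure head at A: ψ₁ = P₁/(ρg) = 427×1000 / (1000 × 9.81) = 43.53 m.
Velocity heads: v₁²/2g = 2.70²/19.62 = 0.372 m; v₂²/2g = 9.18²/19.62 = 4.295 m.
Total head H = z₁ + ψ₁ + v₁²/2g = 208.21 + 43.53 + 0.372 = 252.11 m.
ψ₂ = H − z₂ − v₂²/2g = 252.11 − 213.00 − 4.295 = 34.82 m.
P₂ = ρgψ₂ = 1000 × 9.81 × 34.82 ≈ 342 kPa.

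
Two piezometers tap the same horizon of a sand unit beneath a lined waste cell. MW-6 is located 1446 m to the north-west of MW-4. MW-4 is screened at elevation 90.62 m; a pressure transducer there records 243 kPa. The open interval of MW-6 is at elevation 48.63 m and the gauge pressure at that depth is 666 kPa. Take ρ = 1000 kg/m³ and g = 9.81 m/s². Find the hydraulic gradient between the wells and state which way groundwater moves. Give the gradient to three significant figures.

Pressure head at MW-4: ψ = P/(ρg) = 243×1000 / (1000 × 9.81) = 24.77 m.
Total head at MW-4: h = z + ψ = 90.62 + 24.77 = 115.39 m.
Pressure head at MW-6: ψ = P/(ρg) = 666×1000 / (1000 × 9.81) = 67.89 m.
Total head at MW-6: h = z + ψ = 48.63 + 67.89 = 116.52 m.
Head difference: h(MW-4) − h(MW-6) = 115.39 − 116.52 = -1.13 m.
Hydraulic gradient: i = |Δh| / L = 1.13 / 1446 = 0.000781.
Flow is from higher to lower head: from MW-6 toward MW-4, i.e. toward the south-east.

i ≈ 0.000781; groundwater flows toward the south-east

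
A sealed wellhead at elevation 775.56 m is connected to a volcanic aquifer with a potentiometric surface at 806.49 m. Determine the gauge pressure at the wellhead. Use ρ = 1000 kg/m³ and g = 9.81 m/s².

P ≈ 303 kPa

Head above the cap: Δh = 806.49 − 775.56 = 30.93 m.
P = ρgΔh = 1000 × 9.81 × 30.93 = 303423 Pa ≈ 303 kPa.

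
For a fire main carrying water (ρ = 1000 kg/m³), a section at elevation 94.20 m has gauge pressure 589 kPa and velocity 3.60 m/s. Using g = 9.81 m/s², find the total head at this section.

h ≈ 154.90 m

Pressure head ψ = P/(ρg) = 589×1000 / (1000 × 9.81) = 60.04 m.
Velocity head = v²/(2g) = 3.60² / (2 × 9.81) = 0.661 m.
h = z + ψ + v²/(2g) = 94.20 + 60.04 + 0.661 = 154.90 m.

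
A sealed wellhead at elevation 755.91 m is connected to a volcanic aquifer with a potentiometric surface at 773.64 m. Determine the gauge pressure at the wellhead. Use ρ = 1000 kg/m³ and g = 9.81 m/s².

P ≈ 174 kPa

Head above the cap: Δh = 773.64 − 755.91 = 17.73 m.
P = ρgΔh = 1000 × 9.81 × 17.73 = 173931 Pa ≈ 174 kPa.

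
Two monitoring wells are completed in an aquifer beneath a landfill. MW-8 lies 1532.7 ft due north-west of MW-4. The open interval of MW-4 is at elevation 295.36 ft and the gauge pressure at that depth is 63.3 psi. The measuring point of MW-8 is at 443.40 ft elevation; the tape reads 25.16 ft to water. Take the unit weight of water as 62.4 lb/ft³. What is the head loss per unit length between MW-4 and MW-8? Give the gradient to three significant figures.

Pressure head at MW-4: ψ = 144·P/γ = 144 × 63.3 / 62.4 = 146.08 ft.
Total head at MW-4: h = z + ψ = 295.36 + 146.08 = 441.44 ft.
Total head at MW-8: h = 443.40 − 25.16 = 418.24 ft.
Head difference: h(MW-4) − h(MW-8) = 441.44 − 418.24 = 23.20 ft.
Hydraulic gradient: i = |Δh| / L = 23.20 / 1532.7 = 0.0151.

i ≈ 0.0151 ft/ft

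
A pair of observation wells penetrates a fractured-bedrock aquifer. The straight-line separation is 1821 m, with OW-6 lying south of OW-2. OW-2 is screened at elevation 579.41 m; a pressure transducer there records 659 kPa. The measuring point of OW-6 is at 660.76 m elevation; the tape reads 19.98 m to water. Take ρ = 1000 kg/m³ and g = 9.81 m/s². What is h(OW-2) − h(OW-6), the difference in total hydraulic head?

Δh ≈ 5.81 m

Pressure head at OW-2: ψ = P/(ρg) = 659×1000 / (1000 × 9.81) = 67.18 m.
Total head at OW-2: h = z + ψ = 579.41 + 67.18 = 646.59 m.
Total head at OW-6: h = 660.76 − 19.98 = 640.78 m.
Head difference: h(OW-2) − h(OW-6) = 646.59 − 640.78 = 5.81 m.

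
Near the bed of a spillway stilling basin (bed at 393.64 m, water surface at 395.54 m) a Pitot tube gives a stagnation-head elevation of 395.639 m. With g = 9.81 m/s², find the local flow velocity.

Near the bed, under hydrostatic conditions, the piezometric head (z + ψ) equals the free-surface elevation, 395.54 m.
Velocity head = total − piezometric = 395.639 − 395.54 = 0.099 m.
v = √(2g·h_v) = √(2 × 9.81 × 0.099) = 1.39 m/s.

v ≈ 1.39 m/s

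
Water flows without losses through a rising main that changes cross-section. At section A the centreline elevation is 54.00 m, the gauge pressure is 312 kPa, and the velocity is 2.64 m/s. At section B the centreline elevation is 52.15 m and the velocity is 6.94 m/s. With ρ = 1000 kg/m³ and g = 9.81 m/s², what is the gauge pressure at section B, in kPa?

Pressure head at A: ψ₁ = P₁/(ρg) = 312×1000 / (1000 × 9.81) = 31.80 m.
Velocity heads: v₁²/2g = 2.64²/19.62 = 0.355 m; v₂²/2g = 6.94²/19.62 = 2.455 m.
Total head H = z₁ + ψ₁ + v₁²/2g = 54.00 + 31.80 + 0.355 = 86.16 m.
ψ₂ = H − z₂ − v₂²/2g = 86.16 − 52.15 − 2.455 = 31.55 m.
P₂ = ρgψ₂ = 1000 × 9.81 × 31.55 ≈ 310 kPa.

P₂ ≈ 310 kPa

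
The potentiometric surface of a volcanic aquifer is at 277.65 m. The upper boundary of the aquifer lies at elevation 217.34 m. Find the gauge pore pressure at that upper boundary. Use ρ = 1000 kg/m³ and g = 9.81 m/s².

Pressure head at the aquifer top: ψ = h − z = 277.65 − 217.34 = 60.31 m.
P = ρgψ = 1000 × 9.81 × 60.31 = 591641 Pa ≈ 592 kPa.

P ≈ 592 kPa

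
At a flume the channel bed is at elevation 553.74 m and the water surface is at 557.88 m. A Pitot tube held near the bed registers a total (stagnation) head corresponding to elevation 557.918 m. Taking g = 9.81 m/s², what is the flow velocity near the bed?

v ≈ 0.863 m/s

Near the bed, under hydrostatic conditions, the piezometric head (z + ψ) equals the free-surface elevation, 557.88 m.
Velocity head = total − piezometric = 557.918 − 557.88 = 0.038 m.
v = √(2g·h_v) = √(2 × 9.81 × 0.038) = 0.863 m/s.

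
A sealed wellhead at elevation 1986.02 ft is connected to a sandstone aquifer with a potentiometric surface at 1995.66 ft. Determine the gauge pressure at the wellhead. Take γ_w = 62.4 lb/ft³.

P ≈ 4.18 psi

Head above the cap: Δh = 1995.66 − 1986.02 = 9.64 ft.
P = γΔh/144 = 62.4 × 9.64 / 144 = 4.18 psi.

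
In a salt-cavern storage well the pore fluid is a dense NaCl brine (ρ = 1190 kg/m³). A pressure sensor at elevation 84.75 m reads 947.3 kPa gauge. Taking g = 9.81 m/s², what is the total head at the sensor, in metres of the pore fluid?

h ≈ 165.90 m

ψ = P/(ρg) = 947.3×1000 / (1190 × 9.81) = 81.15 m.
h = z + ψ = 84.75 + 81.15 = 165.90 m.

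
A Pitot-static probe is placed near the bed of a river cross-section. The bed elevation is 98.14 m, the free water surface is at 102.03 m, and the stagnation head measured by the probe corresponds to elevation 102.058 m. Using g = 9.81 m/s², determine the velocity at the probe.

Near the bed, under hydrostatic conditions, the piezometric head (z + ψ) equals the free-surface elevation, 102.03 m.
Velocity head = total − piezometric = 102.058 − 102.03 = 0.028 m.
v = √(2g·h_v) = √(2 × 9.81 × 0.028) = 0.741 m/s.

v ≈ 0.741 m/s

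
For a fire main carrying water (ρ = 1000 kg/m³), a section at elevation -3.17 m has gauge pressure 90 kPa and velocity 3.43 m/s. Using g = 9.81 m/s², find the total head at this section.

h ≈ 6.60 m

Pressure head ψ = P/(ρg) = 90×1000 / (1000 × 9.81) = 9.17 m.
Velocity head = v²/(2g) = 3.43² / (2 × 9.81) = 0.600 m.
h = z + ψ + v²/(2g) = -3.17 + 9.17 + 0.600 = 6.60 m.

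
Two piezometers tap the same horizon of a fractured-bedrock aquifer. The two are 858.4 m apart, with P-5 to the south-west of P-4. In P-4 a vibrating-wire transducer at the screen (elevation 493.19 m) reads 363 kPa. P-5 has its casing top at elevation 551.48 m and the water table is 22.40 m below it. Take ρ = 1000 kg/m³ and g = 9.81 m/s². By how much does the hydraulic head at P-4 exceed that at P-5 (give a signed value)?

Δh ≈ 1.11 m

Pressure head at P-4: ψ = P/(ρg) = 363×1000 / (1000 × 9.81) = 37.00 m.
Total head at P-4: h = z + ψ = 493.19 + 37.00 = 530.19 m.
Total head at P-5: h = 551.48 − 22.40 = 529.08 m.
Head difference: h(P-4) − h(P-5) = 530.19 − 529.08 = 1.11 m.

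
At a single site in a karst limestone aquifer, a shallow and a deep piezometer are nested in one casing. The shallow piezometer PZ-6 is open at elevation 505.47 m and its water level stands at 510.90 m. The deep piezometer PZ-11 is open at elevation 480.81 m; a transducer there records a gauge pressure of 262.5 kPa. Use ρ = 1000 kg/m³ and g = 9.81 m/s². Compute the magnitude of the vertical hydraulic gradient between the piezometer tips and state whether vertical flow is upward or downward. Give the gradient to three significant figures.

Total head at PZ-6: h = 510.90 m (water level in the standpipe).
Pressure head at PZ-11: ψ = P/(ρg) = 262.5×1000 / (1000 × 9.81) = 26.76 m.
Total head at PZ-11: h = z + ψ = 480.81 + 26.76 = 507.57 m.
Δh = h(PZ-6) − h(PZ-11) = 510.90 − 507.57 = 3.33 m.
Vertical separation Δz = 505.47 − 480.81 = 24.66 m.
|i_v| = |Δh| / Δz = 3.33 / 24.66 = 0.135.
Head is higher in the shallow piezometer, so vertical flow is downward (recharge condition).

|i_v| ≈ 0.135; vertical flow is downward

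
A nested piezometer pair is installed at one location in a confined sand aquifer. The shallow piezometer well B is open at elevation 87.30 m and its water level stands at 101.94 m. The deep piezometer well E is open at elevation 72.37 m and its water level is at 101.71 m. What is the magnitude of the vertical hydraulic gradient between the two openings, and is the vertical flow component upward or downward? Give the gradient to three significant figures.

Total head at well B: h = 101.94 m (water level in the standpipe).
Total head at well E: h = 101.71 m.
Δh = h(well B) − h(well E) = 101.94 − 101.71 = 0.23 m.
Vertical separation Δz = 87.30 − 72.37 = 14.93 m.
|i_v| = |Δh| / Δz = 0.23 / 14.93 = 0.0154.
Head is higher in the shallow piezometer, so vertical flow is downward (recharge condition).

|i_v| ≈ 0.0154; vertical flow is downward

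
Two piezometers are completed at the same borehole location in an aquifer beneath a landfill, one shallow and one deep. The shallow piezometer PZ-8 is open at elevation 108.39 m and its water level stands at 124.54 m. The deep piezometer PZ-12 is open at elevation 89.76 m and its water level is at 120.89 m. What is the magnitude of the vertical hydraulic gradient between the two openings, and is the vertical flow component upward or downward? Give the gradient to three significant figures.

Total head at PZ-8: h = 124.54 m (water level in the standpipe).
Total head at PZ-12: h = 120.89 m.
Δh = h(PZ-8) − h(PZ-12) = 124.54 − 120.89 = 3.65 m.
Vertical separation Δz = 108.39 − 89.76 = 18.63 m.
|i_v| = |Δh| / Δz = 3.65 / 18.63 = 0.196.
Head is higher in the shallow piezometer, so vertical flow is downward (recharge condition).

|i_v| ≈ 0.196; vertical flow is downward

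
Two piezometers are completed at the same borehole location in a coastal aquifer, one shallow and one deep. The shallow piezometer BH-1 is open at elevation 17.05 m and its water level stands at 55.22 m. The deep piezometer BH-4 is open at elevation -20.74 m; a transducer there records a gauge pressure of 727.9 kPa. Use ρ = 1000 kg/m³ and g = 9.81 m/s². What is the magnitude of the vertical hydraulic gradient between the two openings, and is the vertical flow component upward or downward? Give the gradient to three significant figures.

Total head at BH-1: h = 55.22 m (water level in the standpipe).
Pressure head at BH-4: ψ = P/(ρg) = 727.9×1000 / (1000 × 9.81) = 74.20 m.
Total head at BH-4: h = z + ψ = -20.74 + 74.20 = 53.46 m.
Δh = h(BH-1) − h(BH-4) = 55.22 − 53.46 = 1.76 m.
Vertical separation Δz = 17.05 − (-20.74) = 37.79 m.
|i_v| = |Δh| / Δz = 1.76 / 37.79 = 0.0466.
Head is higher in the shallow piezometer, so vertical flow is downward (recharge condition).

|i_v| ≈ 0.0466; vertical flow is downward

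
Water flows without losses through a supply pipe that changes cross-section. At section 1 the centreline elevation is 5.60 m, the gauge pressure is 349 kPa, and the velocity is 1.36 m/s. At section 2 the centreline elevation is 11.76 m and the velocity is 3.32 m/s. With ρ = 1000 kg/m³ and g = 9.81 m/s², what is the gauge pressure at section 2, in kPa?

P₂ ≈ 284 kPa

Pressure head at 1: ψ₁ = P₁/(ρg) = 349×1000 / (1000 × 9.81) = 35.58 m.
Velocity heads: v₁²/2g = 1.36²/19.62 = 0.094 m; v₂²/2g = 3.32²/19.62 = 0.562 m.
Total head H = z₁ + ψ₁ + v₁²/2g = 5.60 + 35.58 + 0.094 = 41.27 m.
ψ₂ = H − z₂ − v₂²/2g = 41.27 − 11.76 − 0.562 = 28.95 m.
P₂ = ρgψ₂ = 1000 × 9.81 × 28.95 ≈ 284 kPa.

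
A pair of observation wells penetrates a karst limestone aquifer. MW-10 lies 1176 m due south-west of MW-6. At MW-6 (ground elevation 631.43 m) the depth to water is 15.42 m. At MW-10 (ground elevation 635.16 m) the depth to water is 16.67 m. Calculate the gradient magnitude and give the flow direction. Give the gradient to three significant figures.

Total head at MW-6: h = 631.43 − 15.42 = 616.01 m.
Total head at MW-10: h = 635.16 − 16.67 = 618.49 m.
Head difference: h(MW-6) − h(MW-10) = 616.01 − 618.49 = -2.48 m.
Hydraulic gradient: i = |Δh| / L = 2.48 / 1176 = 0.00211.
Flow is from higher to lower head: from MW-10 toward MW-6, i.e. toward the north-east.

i ≈ 0.00211; groundwater flows toward the north-east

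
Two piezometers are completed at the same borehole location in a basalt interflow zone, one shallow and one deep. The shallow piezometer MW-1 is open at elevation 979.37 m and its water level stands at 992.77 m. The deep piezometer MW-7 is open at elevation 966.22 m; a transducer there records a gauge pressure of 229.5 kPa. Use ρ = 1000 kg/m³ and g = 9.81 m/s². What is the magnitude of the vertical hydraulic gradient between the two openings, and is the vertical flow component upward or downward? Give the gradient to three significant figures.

|i_v| ≈ 0.240; vertical flow is downward

Total head at MW-1: h = 992.77 m (water level in the standpipe).
Pressure head at MW-7: ψ = P/(ρg) = 229.5×1000 / (1000 × 9.81) = 23.39 m.
Total head at MW-7: h = z + ψ = 966.22 + 23.39 = 989.61 m.
Δh = h(MW-1) − h(MW-7) = 992.77 − 989.61 = 3.16 m.
Vertical separation Δz = 979.37 − 966.22 = 13.15 m.
|i_v| = |Δh| / Δz = 3.16 / 13.15 = 0.240.
Head is higher in the shallow piezometer, so vertical flow is downward (recharge condition).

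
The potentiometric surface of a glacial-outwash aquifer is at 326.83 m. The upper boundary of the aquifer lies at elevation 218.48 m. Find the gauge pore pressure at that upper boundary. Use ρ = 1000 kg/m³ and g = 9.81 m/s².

P ≈ 1060 kPa

Pressure head at the aquifer top: ψ = h − z = 326.83 − 218.48 = 108.35 m.
P = ρgψ = 1000 × 9.81 × 108.35 = 1062914 Pa ≈ 1060 kPa.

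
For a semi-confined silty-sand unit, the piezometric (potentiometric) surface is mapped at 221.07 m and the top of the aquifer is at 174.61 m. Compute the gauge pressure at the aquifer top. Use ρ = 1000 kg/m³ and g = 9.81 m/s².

P ≈ 456 kPa

Pressure head at the aquifer top: ψ = h − z = 221.07 − 174.61 = 46.46 m.
P = ρgψ = 1000 × 9.81 × 46.46 = 455773 Pa ≈ 456 kPa.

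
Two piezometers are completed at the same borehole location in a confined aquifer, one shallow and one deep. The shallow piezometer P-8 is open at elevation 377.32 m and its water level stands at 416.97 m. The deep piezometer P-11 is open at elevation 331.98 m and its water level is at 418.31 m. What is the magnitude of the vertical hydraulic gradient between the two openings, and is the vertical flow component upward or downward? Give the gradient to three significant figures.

|i_v| ≈ 0.0296; vertical flow is upward

Total head at P-8: h = 416.97 m (water level in the standpipe).
Total head at P-11: h = 418.31 m.
Δh = h(P-8) − h(P-11) = 416.97 − 418.31 = -1.34 m.
Vertical separation Δz = 377.32 − 331.98 = 45.34 m.
|i_v| = |Δh| / Δz = 1.34 / 45.34 = 0.0296.
Head is higher in the deep piezometer, so vertical flow is upward (discharge condition).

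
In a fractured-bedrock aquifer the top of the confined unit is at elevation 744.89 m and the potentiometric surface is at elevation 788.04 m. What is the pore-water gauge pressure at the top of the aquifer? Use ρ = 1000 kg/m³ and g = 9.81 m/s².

P ≈ 423 kPa

Pressure head at the aquifer top: ψ = h − z = 788.04 − 744.89 = 43.15 m.
P = ρgψ = 1000 × 9.81 × 43.15 = 423301 Pa ≈ 423 kPa.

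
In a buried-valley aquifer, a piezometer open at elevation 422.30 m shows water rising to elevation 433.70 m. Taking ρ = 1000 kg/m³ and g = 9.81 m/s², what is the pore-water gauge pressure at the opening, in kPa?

P ≈ 112 kPa

Pressure head ψ = h − z = 433.70 − 422.30 = 11.40 m.
P = ρgψ = 1000 × 9.81 × 11.40 = 111834 Pa ≈ 112 kPa.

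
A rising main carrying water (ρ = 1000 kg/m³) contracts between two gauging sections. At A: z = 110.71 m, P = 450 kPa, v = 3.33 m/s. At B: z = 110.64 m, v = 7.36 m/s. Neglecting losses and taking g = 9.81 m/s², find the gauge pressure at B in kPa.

Pressure head at A: ψ₁ = P₁/(ρg) = 450×1000 / (1000 × 9.81) = 45.87 m.
Velocity heads: v₁²/2g = 3.33²/19.62 = 0.565 m; v₂²/2g = 7.36²/19.62 = 2.761 m.
Total head H = z₁ + ψ₁ + v₁²/2g = 110.71 + 45.87 + 0.565 = 157.14 m.
ψ₂ = H − z₂ − v₂²/2g = 157.14 − 110.64 − 2.761 = 43.74 m.
P₂ = ρgψ₂ = 1000 × 9.81 × 43.74 ≈ 429 kPa.

P₂ ≈ 429 kPa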